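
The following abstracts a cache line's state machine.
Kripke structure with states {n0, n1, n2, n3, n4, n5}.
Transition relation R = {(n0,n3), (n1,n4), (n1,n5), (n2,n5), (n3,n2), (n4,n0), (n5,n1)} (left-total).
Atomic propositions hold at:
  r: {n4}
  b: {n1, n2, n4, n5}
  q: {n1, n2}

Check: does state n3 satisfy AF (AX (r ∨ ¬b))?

Sat(¬b) = {n0, n3}
Sat(r ∨ ¬b) = {n0, n3, n4}
Sat(AX (r ∨ ¬b)) = {s : every successor in {n0, n3, n4}} = {n0, n4}
AF (AX (r ∨ ¬b)): least fixpoint, start Z0 = {n0, n4}, add states with every successor in Z. Already a fixed point.
Sat(AF (AX (r ∨ ¬b))) = {n0, n4}
n3 ∉ Sat(AF (AX (r ∨ ¬b))) = {n0, n4}, so the formula does not hold at n3.

No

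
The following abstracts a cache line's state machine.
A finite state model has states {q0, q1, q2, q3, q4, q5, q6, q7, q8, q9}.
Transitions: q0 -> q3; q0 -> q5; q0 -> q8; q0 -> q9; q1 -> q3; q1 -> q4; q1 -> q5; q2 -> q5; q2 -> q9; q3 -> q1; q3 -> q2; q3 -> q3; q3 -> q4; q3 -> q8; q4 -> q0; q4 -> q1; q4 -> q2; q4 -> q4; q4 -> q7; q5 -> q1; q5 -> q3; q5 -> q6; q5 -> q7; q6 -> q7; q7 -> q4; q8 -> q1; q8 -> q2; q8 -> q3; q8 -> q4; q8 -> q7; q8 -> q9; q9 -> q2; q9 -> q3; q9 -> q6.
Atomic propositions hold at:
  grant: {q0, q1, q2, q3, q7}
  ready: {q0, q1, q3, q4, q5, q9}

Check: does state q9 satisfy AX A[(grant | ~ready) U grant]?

Yes

Sat(~ready) = {q2, q6, q7, q8}
Sat(grant | ~ready) = {q0, q1, q2, q3, q6, q7, q8}
A[(grant | ~ready) U grant]: least fixpoint, start Z0 = Sat(grant) = {q0, q1, q2, q3, q7}, add states in Sat(grant | ~ready) with every successor in Z. Z1 = {q0, q1, q2, q3, q6, q7}; fixed.
Sat(A[(grant | ~ready) U grant]) = {q0, q1, q2, q3, q6, q7}
Sat(AX A[(grant | ~ready) U grant]) = {s : every successor in {q0, q1, q2, q3, q6, q7}} = {q5, q6, q9}
q9 ∈ Sat(AX A[(grant | ~ready) U grant]) = {q5, q6, q9}, so the formula holds at q9.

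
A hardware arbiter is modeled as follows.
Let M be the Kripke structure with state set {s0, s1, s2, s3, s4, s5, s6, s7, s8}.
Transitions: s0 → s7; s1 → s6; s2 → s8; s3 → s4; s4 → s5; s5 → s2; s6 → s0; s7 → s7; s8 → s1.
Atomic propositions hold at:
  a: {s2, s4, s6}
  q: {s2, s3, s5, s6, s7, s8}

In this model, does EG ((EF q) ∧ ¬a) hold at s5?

EF q: least fixpoint, start Z0 = {s2, s3, s5, s6, s7, s8}, add states with some successor in Z. Z1 = {s0, s1, s2, s3, s4, s5, s6, s7, s8}; fixed.
Sat(EF q) = {s0, s1, s2, s3, s4, s5, s6, s7, s8}
Sat(¬a) = {s0, s1, s3, s5, s7, s8}
Sat((EF q) ∧ ¬a) = {s0, s1, s3, s5, s7, s8}
EG ((EF q) ∧ ¬a): greatest fixpoint, start Z0 = {s0, s1, s3, s5, s7, s8}, keep only states in Sat with some successor in Z. Z1 = {s0, s7, s8}; Z2 = {s0, s7}; fixed.
Sat(EG ((EF q) ∧ ¬a)) = {s0, s7}
s5 ∉ Sat(EG ((EF q) ∧ ¬a)) = {s0, s7}, so the formula does not hold at s5.

No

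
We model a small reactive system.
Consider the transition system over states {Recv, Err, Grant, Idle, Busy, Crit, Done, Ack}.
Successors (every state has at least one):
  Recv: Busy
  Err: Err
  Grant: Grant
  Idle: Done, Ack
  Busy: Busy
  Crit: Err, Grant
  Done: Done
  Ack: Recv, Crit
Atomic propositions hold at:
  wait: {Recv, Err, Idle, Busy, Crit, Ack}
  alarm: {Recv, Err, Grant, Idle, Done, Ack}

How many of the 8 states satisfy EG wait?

EG wait: greatest fixpoint, start Z0 = {Recv, Err, Idle, Busy, Crit, Ack}, keep only states in Sat with some successor in Z. Already a fixed point.
Sat(EG wait) = {Recv, Err, Idle, Busy, Crit, Ack}
|Sat(EG wait)| = |{Recv, Err, Idle, Busy, Crit, Ack}| = 6.

6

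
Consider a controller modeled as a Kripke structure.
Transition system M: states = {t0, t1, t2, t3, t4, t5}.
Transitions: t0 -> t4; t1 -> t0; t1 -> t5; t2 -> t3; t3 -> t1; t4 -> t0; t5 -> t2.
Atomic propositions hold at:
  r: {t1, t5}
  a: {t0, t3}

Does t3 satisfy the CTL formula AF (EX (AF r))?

Yes

AF r: least fixpoint, start Z0 = {t1, t5}, add states with every successor in Z. Z1 = {t1, t3, t5}; Z2 = {t1, t2, t3, t5}; fixed.
Sat(AF r) = {t1, t2, t3, t5}
Sat(EX (AF r)) = {s : some successor in {t1, t2, t3, t5}} = {t1, t2, t3, t5}
AF (EX (AF r)): least fixpoint, start Z0 = {t1, t2, t3, t5}, add states with every successor in Z. Already a fixed point.
Sat(AF (EX (AF r))) = {t1, t2, t3, t5}
t3 ∈ Sat(AF (EX (AF r))) = {t1, t2, t3, t5}, so the formula holds at t3.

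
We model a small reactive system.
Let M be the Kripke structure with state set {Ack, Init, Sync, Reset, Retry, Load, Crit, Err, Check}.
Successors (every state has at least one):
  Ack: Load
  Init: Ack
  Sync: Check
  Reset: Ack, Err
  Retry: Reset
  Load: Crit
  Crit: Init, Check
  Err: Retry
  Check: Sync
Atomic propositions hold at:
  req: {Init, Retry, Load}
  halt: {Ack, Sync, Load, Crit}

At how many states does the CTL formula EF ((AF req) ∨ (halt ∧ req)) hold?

7

AF req: least fixpoint, start Z0 = {Init, Retry, Load}, add states with every successor in Z. Z1 = {Ack, Init, Retry, Load, Err}; Z2 = {Ack, Init, Reset, Retry, Load, Err}; fixed.
Sat(AF req) = {Ack, Init, Reset, Retry, Load, Err}
Sat(halt ∧ req) = {Load}
Sat((AF req) ∨ (halt ∧ req)) = {Ack, Init, Reset, Retry, Load, Err}
EF ((AF req) ∨ (halt ∧ req)): least fixpoint, start Z0 = {Ack, Init, Reset, Retry, Load, Err}, add states with some successor in Z. Z1 = {Ack, Init, Reset, Retry, Load, Crit, Err}; fixed.
Sat(EF ((AF req) ∨ (halt ∧ req))) = {Ack, Init, Reset, Retry, Load, Crit, Err}
|Sat(EF ((AF req) ∨ (halt ∧ req)))| = |{Ack, Init, Reset, Retry, Load, Crit, Err}| = 7.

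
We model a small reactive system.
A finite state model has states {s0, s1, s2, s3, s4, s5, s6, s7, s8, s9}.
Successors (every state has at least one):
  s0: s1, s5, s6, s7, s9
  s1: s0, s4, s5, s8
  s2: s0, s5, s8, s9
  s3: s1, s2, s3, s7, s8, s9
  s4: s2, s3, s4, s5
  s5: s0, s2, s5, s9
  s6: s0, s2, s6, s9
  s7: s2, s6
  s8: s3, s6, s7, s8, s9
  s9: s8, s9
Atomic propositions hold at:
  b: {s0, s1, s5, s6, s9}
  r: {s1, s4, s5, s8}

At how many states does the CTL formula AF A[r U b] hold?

A[r U b]: least fixpoint, start Z0 = Sat(b) = {s0, s1, s5, s6, s9}, add states in Sat(r) with every successor in Z. Already a fixed point.
Sat(A[r U b]) = {s0, s1, s5, s6, s9}
AF A[r U b]: least fixpoint, start Z0 = {s0, s1, s5, s6, s9}, add states with every successor in Z. Already a fixed point.
Sat(AF A[r U b]) = {s0, s1, s5, s6, s9}
|Sat(AF A[r U b])| = |{s0, s1, s5, s6, s9}| = 5.

5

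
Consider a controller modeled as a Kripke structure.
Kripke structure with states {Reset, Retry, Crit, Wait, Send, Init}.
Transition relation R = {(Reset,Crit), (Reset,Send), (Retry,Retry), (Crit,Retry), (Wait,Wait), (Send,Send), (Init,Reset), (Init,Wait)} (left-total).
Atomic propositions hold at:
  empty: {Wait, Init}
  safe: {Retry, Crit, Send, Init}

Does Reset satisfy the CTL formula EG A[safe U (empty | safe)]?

No

Sat(empty | safe) = {Retry, Crit, Wait, Send, Init}
A[safe U (empty | safe)]: least fixpoint, start Z0 = Sat((empty | safe)) = {Retry, Crit, Wait, Send, Init}, add states in Sat(safe) with every successor in Z. Already a fixed point.
Sat(A[safe U (empty | safe)]) = {Retry, Crit, Wait, Send, Init}
EG A[safe U (empty | safe)]: greatest fixpoint, start Z0 = {Retry, Crit, Wait, Send, Init}, keep only states in Sat with some successor in Z. Already a fixed point.
Sat(EG A[safe U (empty | safe)]) = {Retry, Crit, Wait, Send, Init}
Reset ∉ Sat(EG A[safe U (empty | safe)]) = {Retry, Crit, Wait, Send, Init}, so the formula does not hold at Reset.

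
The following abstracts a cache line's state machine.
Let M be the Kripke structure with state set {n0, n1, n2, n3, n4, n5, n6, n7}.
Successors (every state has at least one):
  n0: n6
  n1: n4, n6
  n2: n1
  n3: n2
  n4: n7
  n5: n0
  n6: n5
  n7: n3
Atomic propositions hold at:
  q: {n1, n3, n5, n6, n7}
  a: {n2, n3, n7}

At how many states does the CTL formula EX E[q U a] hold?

E[q U a]: least fixpoint, start Z0 = Sat(a) = {n2, n3, n7}, add states in Sat(q) with some successor in Z. Already a fixed point.
Sat(E[q U a]) = {n2, n3, n7}
Sat(EX E[q U a]) = {s : some successor in {n2, n3, n7}} = {n3, n4, n7}
|Sat(EX E[q U a])| = |{n3, n4, n7}| = 3.

3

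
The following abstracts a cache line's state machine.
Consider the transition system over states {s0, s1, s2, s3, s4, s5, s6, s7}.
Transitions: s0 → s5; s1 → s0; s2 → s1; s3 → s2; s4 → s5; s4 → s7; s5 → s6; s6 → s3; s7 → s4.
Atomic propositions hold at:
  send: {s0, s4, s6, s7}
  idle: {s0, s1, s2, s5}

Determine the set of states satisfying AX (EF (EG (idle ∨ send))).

Sat(idle ∨ send) = {s0, s1, s2, s4, s5, s6, s7}
EG (idle ∨ send): greatest fixpoint, start Z0 = {s0, s1, s2, s4, s5, s6, s7}, keep only states in Sat with some successor in Z. Z1 = {s0, s1, s2, s4, s5, s7}; Z2 = {s0, s1, s2, s4, s7}; Z3 = {s1, s2, s4, s7}; Z4 = {s2, s4, s7}; Z5 = {s4, s7}; fixed.
Sat(EG (idle ∨ send)) = {s4, s7}
EF (EG (idle ∨ send)): least fixpoint, start Z0 = {s4, s7}, add states with some successor in Z. Already a fixed point.
Sat(EF (EG (idle ∨ send))) = {s4, s7}
Sat(AX (EF (EG (idle ∨ send)))) = {s : every successor in {s4, s7}} = {s7}

{s7}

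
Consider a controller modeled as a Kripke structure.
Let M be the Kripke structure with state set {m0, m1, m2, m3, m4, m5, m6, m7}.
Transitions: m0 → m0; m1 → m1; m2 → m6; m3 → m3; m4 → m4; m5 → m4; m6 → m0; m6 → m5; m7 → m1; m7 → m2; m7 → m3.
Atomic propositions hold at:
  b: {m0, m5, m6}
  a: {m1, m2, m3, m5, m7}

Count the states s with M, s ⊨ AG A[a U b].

A[a U b]: least fixpoint, start Z0 = Sat(b) = {m0, m5, m6}, add states in Sat(a) with every successor in Z. Z1 = {m0, m2, m5, m6}; fixed.
Sat(A[a U b]) = {m0, m2, m5, m6}
AG A[a U b]: greatest fixpoint, start Z0 = {m0, m2, m5, m6}, keep only states in Sat with every successor in Z. Z1 = {m0, m2, m6}; Z2 = {m0, m2}; Z3 = {m0}; fixed.
Sat(AG A[a U b]) = {m0}
|Sat(AG A[a U b])| = |{m0}| = 1.

1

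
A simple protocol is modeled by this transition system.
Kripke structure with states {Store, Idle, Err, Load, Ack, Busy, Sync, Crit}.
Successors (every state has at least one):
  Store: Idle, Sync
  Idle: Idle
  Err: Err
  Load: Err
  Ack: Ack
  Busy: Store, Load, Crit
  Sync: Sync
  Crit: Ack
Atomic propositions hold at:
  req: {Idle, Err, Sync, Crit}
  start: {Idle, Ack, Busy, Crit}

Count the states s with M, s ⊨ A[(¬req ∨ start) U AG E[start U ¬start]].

Sat(¬req) = {Store, Load, Ack, Busy}
Sat(¬req ∨ start) = {Store, Idle, Load, Ack, Busy, Crit}
Sat(¬start) = {Store, Err, Load, Sync}
E[start U ¬start]: least fixpoint, start Z0 = Sat(¬start) = {Store, Err, Load, Sync}, add states in Sat(start) with some successor in Z. Z1 = {Store, Err, Load, Busy, Sync}; fixed.
Sat(E[start U ¬start]) = {Store, Err, Load, Busy, Sync}
AG E[start U ¬start]: greatest fixpoint, start Z0 = {Store, Err, Load, Busy, Sync}, keep only states in Sat with every successor in Z. Z1 = {Err, Load, Sync}; fixed.
Sat(AG E[start U ¬start]) = {Err, Load, Sync}
A[(¬req ∨ start) U AG E[start U ¬start]]: least fixpoint, start Z0 = Sat(AG E[start U ¬start]) = {Err, Load, Sync}, add states in Sat(¬req ∨ start) with every successor in Z. Already a fixed point.
Sat(A[(¬req ∨ start) U AG E[start U ¬start]]) = {Err, Load, Sync}
|Sat(A[(¬req ∨ start) U AG E[start U ¬start]])| = |{Err, Load, Sync}| = 3.

3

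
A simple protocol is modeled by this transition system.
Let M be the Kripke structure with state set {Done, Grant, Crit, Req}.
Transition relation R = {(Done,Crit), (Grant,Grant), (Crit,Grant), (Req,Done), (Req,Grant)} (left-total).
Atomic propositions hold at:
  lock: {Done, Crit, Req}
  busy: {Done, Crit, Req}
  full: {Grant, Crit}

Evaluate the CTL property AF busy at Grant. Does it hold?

AF busy: least fixpoint, start Z0 = {Done, Crit, Req}, add states with every successor in Z. Already a fixed point.
Sat(AF busy) = {Done, Crit, Req}
Grant ∉ Sat(AF busy) = {Done, Crit, Req}, so the formula does not hold at Grant.

No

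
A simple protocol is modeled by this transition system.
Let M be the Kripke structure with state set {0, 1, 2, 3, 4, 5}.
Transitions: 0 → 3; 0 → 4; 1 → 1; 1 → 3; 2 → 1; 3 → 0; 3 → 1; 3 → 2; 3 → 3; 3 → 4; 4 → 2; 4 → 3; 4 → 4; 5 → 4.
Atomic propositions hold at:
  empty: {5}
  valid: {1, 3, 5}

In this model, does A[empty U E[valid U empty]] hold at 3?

No

E[valid U empty]: least fixpoint, start Z0 = Sat(empty) = {5}, add states in Sat(valid) with some successor in Z. Already a fixed point.
Sat(E[valid U empty]) = {5}
A[empty U E[valid U empty]]: least fixpoint, start Z0 = Sat(E[valid U empty]) = {5}, add states in Sat(empty) with every successor in Z. Already a fixed point.
Sat(A[empty U E[valid U empty]]) = {5}
3 ∉ Sat(A[empty U E[valid U empty]]) = {5}, so the formula does not hold at 3.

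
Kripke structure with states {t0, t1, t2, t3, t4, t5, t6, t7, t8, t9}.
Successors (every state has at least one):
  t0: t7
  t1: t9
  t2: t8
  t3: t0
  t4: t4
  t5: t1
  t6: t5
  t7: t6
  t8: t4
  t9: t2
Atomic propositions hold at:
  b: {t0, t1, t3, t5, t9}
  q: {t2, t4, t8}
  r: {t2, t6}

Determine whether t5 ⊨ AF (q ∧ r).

Yes

Sat(q ∧ r) = {t2}
AF (q ∧ r): least fixpoint, start Z0 = {t2}, add states with every successor in Z. Z1 = {t2, t9}; Z2 = {t1, t2, t9}; Z3 = {t1, t2, t5, t9}; Z4 = {t1, t2, t5, t6, t9}; Z5 = {t1, t2, t5, t6, t7, t9}; Z6 = {t0, t1, t2, t5, t6, t7, t9}; Z7 = {t0, t1, t2, t3, t5, t6, t7, t9}; fixed.
Sat(AF (q ∧ r)) = {t0, t1, t2, t3, t5, t6, t7, t9}
t5 ∈ Sat(AF (q ∧ r)) = {t0, t1, t2, t3, t5, t6, t7, t9}, so the formula holds at t5.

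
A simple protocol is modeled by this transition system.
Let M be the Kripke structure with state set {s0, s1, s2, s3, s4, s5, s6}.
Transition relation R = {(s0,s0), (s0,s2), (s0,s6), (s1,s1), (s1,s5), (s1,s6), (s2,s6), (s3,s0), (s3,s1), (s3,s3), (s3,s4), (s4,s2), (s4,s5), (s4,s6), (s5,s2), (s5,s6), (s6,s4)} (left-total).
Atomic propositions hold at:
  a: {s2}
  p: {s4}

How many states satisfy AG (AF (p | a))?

Sat(p | a) = {s2, s4}
AF (p | a): least fixpoint, start Z0 = {s2, s4}, add states with every successor in Z. Z1 = {s2, s4, s6}; Z2 = {s2, s4, s5, s6}; fixed.
Sat(AF (p | a)) = {s2, s4, s5, s6}
AG (AF (p | a)): greatest fixpoint, start Z0 = {s2, s4, s5, s6}, keep only states in Sat with every successor in Z. Already a fixed point.
Sat(AG (AF (p | a))) = {s2, s4, s5, s6}
|Sat(AG (AF (p | a)))| = |{s2, s4, s5, s6}| = 4.

4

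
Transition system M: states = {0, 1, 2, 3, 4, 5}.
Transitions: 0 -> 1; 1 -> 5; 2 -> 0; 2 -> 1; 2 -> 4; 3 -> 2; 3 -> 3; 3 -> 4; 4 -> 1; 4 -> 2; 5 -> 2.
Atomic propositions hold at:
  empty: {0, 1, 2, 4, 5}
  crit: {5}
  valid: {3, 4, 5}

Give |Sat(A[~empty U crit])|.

Sat(~empty) = {3}
A[~empty U crit]: least fixpoint, start Z0 = Sat(crit) = {5}, add states in Sat(~empty) with every successor in Z. Already a fixed point.
Sat(A[~empty U crit]) = {5}
|Sat(A[~empty U crit])| = |{5}| = 1.

1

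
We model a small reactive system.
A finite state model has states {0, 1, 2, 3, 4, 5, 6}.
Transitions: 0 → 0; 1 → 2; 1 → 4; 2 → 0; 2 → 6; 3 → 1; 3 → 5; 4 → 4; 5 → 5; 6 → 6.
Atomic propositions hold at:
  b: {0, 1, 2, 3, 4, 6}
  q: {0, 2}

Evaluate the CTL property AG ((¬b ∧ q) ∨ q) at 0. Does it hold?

Yes

Sat(¬b) = {5}
Sat(¬b ∧ q) = ∅
Sat((¬b ∧ q) ∨ q) = {0, 2}
AG ((¬b ∧ q) ∨ q): greatest fixpoint, start Z0 = {0, 2}, keep only states in Sat with every successor in Z. Z1 = {0}; fixed.
Sat(AG ((¬b ∧ q) ∨ q)) = {0}
0 ∈ Sat(AG ((¬b ∧ q) ∨ q)) = {0}, so the formula holds at 0.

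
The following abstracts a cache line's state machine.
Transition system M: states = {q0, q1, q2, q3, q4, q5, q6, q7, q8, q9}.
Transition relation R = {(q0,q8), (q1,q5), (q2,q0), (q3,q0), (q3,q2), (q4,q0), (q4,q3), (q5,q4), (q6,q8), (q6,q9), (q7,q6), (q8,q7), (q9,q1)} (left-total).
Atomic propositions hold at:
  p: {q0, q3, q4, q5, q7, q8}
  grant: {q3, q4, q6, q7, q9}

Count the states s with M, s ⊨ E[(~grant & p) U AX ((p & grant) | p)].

Sat(~grant) = {q0, q1, q2, q5, q8}
Sat(~grant & p) = {q0, q5, q8}
Sat(p & grant) = {q3, q4, q7}
Sat((p & grant) | p) = {q0, q3, q4, q5, q7, q8}
Sat(AX ((p & grant) | p)) = {s : every successor in {q0, q3, q4, q5, q7, q8}} = {q0, q1, q2, q4, q5, q8}
E[(~grant & p) U AX ((p & grant) | p)]: least fixpoint, start Z0 = Sat(AX ((p & grant) | p)) = {q0, q1, q2, q4, q5, q8}, add states in Sat(~grant & p) with some successor in Z. Already a fixed point.
Sat(E[(~grant & p) U AX ((p & grant) | p)]) = {q0, q1, q2, q4, q5, q8}
|Sat(E[(~grant & p) U AX ((p & grant) | p)])| = |{q0, q1, q2, q4, q5, q8}| = 6.

6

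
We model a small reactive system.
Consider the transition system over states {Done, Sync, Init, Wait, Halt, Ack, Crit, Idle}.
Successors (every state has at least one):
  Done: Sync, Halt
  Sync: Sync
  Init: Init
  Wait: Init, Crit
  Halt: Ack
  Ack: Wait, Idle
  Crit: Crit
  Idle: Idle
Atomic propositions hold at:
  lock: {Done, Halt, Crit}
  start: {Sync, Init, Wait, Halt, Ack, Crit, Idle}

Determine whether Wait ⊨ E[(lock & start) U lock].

Sat(lock & start) = {Halt, Crit}
E[(lock & start) U lock]: least fixpoint, start Z0 = Sat(lock) = {Done, Halt, Crit}, add states in Sat(lock & start) with some successor in Z. Already a fixed point.
Sat(E[(lock & start) U lock]) = {Done, Halt, Crit}
Wait ∉ Sat(E[(lock & start) U lock]) = {Done, Halt, Crit}, so the formula does not hold at Wait.

No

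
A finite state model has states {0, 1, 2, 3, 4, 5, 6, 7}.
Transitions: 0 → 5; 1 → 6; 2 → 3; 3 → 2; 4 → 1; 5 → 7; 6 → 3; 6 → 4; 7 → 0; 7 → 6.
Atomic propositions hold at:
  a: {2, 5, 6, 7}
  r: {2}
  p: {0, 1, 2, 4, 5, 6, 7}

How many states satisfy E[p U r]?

1

E[p U r]: least fixpoint, start Z0 = Sat(r) = {2}, add states in Sat(p) with some successor in Z. Already a fixed point.
Sat(E[p U r]) = {2}
|Sat(E[p U r])| = |{2}| = 1.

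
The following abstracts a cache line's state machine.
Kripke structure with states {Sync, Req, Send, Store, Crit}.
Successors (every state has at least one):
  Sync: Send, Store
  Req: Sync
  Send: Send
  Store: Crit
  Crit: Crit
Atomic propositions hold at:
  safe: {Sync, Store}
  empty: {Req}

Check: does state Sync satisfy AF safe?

Yes

AF safe: least fixpoint, start Z0 = {Sync, Store}, add states with every successor in Z. Z1 = {Sync, Req, Store}; fixed.
Sat(AF safe) = {Sync, Req, Store}
Sync ∈ Sat(AF safe) = {Sync, Req, Store}, so the formula holds at Sync.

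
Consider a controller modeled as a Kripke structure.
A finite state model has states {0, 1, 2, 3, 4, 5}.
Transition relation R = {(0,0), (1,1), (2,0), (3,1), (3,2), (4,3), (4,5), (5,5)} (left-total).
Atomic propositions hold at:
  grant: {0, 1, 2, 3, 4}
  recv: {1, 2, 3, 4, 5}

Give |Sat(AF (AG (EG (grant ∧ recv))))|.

1

Sat(grant ∧ recv) = {1, 2, 3, 4}
EG (grant ∧ recv): greatest fixpoint, start Z0 = {1, 2, 3, 4}, keep only states in Sat with some successor in Z. Z1 = {1, 3, 4}; fixed.
Sat(EG (grant ∧ recv)) = {1, 3, 4}
AG (EG (grant ∧ recv)): greatest fixpoint, start Z0 = {1, 3, 4}, keep only states in Sat with every successor in Z. Z1 = {1}; fixed.
Sat(AG (EG (grant ∧ recv))) = {1}
AF (AG (EG (grant ∧ recv))): least fixpoint, start Z0 = {1}, add states with every successor in Z. Already a fixed point.
Sat(AF (AG (EG (grant ∧ recv)))) = {1}
|Sat(AF (AG (EG (grant ∧ recv))))| = |{1}| = 1.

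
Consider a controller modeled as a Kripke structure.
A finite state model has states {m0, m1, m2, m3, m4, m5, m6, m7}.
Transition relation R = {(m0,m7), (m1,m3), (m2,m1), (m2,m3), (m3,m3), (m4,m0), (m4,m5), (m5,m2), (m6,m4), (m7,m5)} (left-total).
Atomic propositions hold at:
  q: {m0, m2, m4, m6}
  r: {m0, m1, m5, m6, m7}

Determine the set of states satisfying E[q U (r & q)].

{m0, m4, m6}

Sat(r & q) = {m0, m6}
E[q U (r & q)]: least fixpoint, start Z0 = Sat((r & q)) = {m0, m6}, add states in Sat(q) with some successor in Z. Z1 = {m0, m4, m6}; fixed.
Sat(E[q U (r & q)]) = {m0, m4, m6}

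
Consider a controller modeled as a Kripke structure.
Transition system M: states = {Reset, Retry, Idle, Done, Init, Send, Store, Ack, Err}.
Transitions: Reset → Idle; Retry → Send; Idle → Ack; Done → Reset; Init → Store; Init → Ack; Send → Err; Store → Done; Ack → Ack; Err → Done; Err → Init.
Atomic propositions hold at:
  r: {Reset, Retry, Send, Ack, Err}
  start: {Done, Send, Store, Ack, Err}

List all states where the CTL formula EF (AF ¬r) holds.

{Reset, Retry, Idle, Done, Init, Send, Store, Err}

Sat(¬r) = {Idle, Done, Init, Store}
AF ¬r: least fixpoint, start Z0 = {Idle, Done, Init, Store}, add states with every successor in Z. Z1 = {Reset, Idle, Done, Init, Store, Err}; Z2 = {Reset, Idle, Done, Init, Send, Store, Err}; Z3 = {Reset, Retry, Idle, Done, Init, Send, Store, Err}; fixed.
Sat(AF ¬r) = {Reset, Retry, Idle, Done, Init, Send, Store, Err}
EF (AF ¬r): least fixpoint, start Z0 = {Reset, Retry, Idle, Done, Init, Send, Store, Err}, add states with some successor in Z. Already a fixed point.
Sat(EF (AF ¬r)) = {Reset, Retry, Idle, Done, Init, Send, Store, Err}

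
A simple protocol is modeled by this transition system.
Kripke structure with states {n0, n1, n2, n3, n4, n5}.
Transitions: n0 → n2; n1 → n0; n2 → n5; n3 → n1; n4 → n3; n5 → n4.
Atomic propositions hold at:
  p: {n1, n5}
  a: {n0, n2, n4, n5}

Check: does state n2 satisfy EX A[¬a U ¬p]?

Sat(¬a) = {n1, n3}
Sat(¬p) = {n0, n2, n3, n4}
A[¬a U ¬p]: least fixpoint, start Z0 = Sat(¬p) = {n0, n2, n3, n4}, add states in Sat(¬a) with every successor in Z. Z1 = {n0, n1, n2, n3, n4}; fixed.
Sat(A[¬a U ¬p]) = {n0, n1, n2, n3, n4}
Sat(EX A[¬a U ¬p]) = {s : some successor in {n0, n1, n2, n3, n4}} = {n0, n1, n3, n4, n5}
n2 ∉ Sat(EX A[¬a U ¬p]) = {n0, n1, n3, n4, n5}, so the formula does not hold at n2.

No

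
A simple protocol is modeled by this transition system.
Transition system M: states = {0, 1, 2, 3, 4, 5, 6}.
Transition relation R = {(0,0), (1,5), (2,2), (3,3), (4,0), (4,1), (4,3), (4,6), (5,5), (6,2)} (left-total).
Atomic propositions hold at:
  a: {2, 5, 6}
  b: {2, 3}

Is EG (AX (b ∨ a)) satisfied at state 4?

No

Sat(b ∨ a) = {2, 3, 5, 6}
Sat(AX (b ∨ a)) = {s : every successor in {2, 3, 5, 6}} = {1, 2, 3, 5, 6}
EG (AX (b ∨ a)): greatest fixpoint, start Z0 = {1, 2, 3, 5, 6}, keep only states in Sat with some successor in Z. Already a fixed point.
Sat(EG (AX (b ∨ a))) = {1, 2, 3, 5, 6}
4 ∉ Sat(EG (AX (b ∨ a))) = {1, 2, 3, 5, 6}, so the formula does not hold at 4.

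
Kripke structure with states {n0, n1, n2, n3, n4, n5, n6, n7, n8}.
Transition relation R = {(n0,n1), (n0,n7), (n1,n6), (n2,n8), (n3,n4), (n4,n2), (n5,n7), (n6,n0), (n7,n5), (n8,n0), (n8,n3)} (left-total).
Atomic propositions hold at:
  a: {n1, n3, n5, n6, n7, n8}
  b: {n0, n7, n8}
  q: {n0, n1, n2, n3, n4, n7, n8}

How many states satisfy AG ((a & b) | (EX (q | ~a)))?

Sat(a & b) = {n7, n8}
Sat(~a) = {n0, n2, n4}
Sat(q | ~a) = {n0, n1, n2, n3, n4, n7, n8}
Sat(EX (q | ~a)) = {s : some successor in {n0, n1, n2, n3, n4, n7, n8}} = {n0, n2, n3, n4, n5, n6, n8}
Sat((a & b) | (EX (q | ~a))) = {n0, n2, n3, n4, n5, n6, n7, n8}
AG ((a & b) | (EX (q | ~a))): greatest fixpoint, start Z0 = {n0, n2, n3, n4, n5, n6, n7, n8}, keep only states in Sat with every successor in Z. Z1 = {n2, n3, n4, n5, n6, n7, n8}; Z2 = {n2, n3, n4, n5, n7}; Z3 = {n3, n4, n5, n7}; Z4 = {n3, n5, n7}; Z5 = {n5, n7}; fixed.
Sat(AG ((a & b) | (EX (q | ~a)))) = {n5, n7}
|Sat(AG ((a & b) | (EX (q | ~a))))| = |{n5, n7}| = 2.

2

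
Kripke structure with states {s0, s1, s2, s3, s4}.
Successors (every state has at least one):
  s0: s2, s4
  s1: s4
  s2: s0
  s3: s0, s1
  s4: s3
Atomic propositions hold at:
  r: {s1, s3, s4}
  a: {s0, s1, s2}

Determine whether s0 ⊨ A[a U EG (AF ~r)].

Sat(~r) = {s0, s2}
AF ~r: least fixpoint, start Z0 = {s0, s2}, add states with every successor in Z. Already a fixed point.
Sat(AF ~r) = {s0, s2}
EG (AF ~r): greatest fixpoint, start Z0 = {s0, s2}, keep only states in Sat with some successor in Z. Already a fixed point.
Sat(EG (AF ~r)) = {s0, s2}
A[a U EG (AF ~r)]: least fixpoint, start Z0 = Sat(EG (AF ~r)) = {s0, s2}, add states in Sat(a) with every successor in Z. Already a fixed point.
Sat(A[a U EG (AF ~r)]) = {s0, s2}
s0 ∈ Sat(A[a U EG (AF ~r)]) = {s0, s2}, so the formula holds at s0.

Yes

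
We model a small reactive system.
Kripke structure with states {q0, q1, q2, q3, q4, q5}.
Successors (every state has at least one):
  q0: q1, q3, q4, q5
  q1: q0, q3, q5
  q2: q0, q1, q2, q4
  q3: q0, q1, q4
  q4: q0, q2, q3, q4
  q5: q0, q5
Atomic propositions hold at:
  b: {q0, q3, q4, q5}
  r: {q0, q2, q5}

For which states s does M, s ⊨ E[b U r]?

E[b U r]: least fixpoint, start Z0 = Sat(r) = {q0, q2, q5}, add states in Sat(b) with some successor in Z. Z1 = {q0, q2, q3, q4, q5}; fixed.
Sat(E[b U r]) = {q0, q2, q3, q4, q5}

{q0, q2, q3, q4, q5}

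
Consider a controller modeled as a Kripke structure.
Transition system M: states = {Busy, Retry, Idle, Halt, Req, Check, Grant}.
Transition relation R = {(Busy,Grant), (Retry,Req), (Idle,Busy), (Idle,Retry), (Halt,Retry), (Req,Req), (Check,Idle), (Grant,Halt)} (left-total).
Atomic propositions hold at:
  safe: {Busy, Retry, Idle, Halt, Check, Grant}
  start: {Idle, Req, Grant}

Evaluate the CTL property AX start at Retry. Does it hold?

Yes

Sat(AX start) = {s : every successor in {Idle, Req, Grant}} = {Busy, Retry, Req, Check}
Retry ∈ Sat(AX start) = {Busy, Retry, Req, Check}, so the formula holds at Retry.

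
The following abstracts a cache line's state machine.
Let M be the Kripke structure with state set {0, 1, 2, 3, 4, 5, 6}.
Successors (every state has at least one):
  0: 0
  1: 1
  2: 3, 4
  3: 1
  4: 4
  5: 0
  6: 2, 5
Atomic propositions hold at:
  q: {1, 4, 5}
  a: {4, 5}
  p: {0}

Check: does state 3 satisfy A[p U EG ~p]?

Sat(~p) = {1, 2, 3, 4, 5, 6}
EG ~p: greatest fixpoint, start Z0 = {1, 2, 3, 4, 5, 6}, keep only states in Sat with some successor in Z. Z1 = {1, 2, 3, 4, 6}; fixed.
Sat(EG ~p) = {1, 2, 3, 4, 6}
A[p U EG ~p]: least fixpoint, start Z0 = Sat(EG ~p) = {1, 2, 3, 4, 6}, add states in Sat(p) with every successor in Z. Already a fixed point.
Sat(A[p U EG ~p]) = {1, 2, 3, 4, 6}
3 ∈ Sat(A[p U EG ~p]) = {1, 2, 3, 4, 6}, so the formula holds at 3.

Yes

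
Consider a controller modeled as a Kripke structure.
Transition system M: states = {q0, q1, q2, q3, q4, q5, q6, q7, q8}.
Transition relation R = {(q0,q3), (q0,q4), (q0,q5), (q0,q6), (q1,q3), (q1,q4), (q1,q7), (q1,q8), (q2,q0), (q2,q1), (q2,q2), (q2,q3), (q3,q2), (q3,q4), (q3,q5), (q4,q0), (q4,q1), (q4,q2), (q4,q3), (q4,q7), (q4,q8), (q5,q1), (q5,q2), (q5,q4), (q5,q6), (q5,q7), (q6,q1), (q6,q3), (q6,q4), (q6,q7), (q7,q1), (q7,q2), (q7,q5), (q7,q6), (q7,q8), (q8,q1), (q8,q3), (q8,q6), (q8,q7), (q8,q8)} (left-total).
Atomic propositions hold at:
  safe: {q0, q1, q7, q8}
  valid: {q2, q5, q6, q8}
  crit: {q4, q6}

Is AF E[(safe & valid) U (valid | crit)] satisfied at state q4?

Yes

Sat(safe & valid) = {q8}
Sat(valid | crit) = {q2, q4, q5, q6, q8}
E[(safe & valid) U (valid | crit)]: least fixpoint, start Z0 = Sat((valid | crit)) = {q2, q4, q5, q6, q8}, add states in Sat(safe & valid) with some successor in Z. Already a fixed point.
Sat(E[(safe & valid) U (valid | crit)]) = {q2, q4, q5, q6, q8}
AF E[(safe & valid) U (valid | crit)]: least fixpoint, start Z0 = {q2, q4, q5, q6, q8}, add states with every successor in Z. Z1 = {q2, q3, q4, q5, q6, q8}; Z2 = {q0, q2, q3, q4, q5, q6, q8}; fixed.
Sat(AF E[(safe & valid) U (valid | crit)]) = {q0, q2, q3, q4, q5, q6, q8}
q4 ∈ Sat(AF E[(safe & valid) U (valid | crit)]) = {q0, q2, q3, q4, q5, q6, q8}, so the formula holds at q4.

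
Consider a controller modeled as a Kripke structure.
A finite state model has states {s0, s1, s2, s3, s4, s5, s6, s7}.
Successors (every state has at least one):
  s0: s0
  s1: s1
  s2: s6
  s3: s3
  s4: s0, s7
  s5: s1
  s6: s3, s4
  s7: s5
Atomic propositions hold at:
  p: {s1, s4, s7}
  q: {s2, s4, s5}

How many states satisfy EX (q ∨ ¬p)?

6

Sat(¬p) = {s0, s2, s3, s5, s6}
Sat(q ∨ ¬p) = {s0, s2, s3, s4, s5, s6}
Sat(EX (q ∨ ¬p)) = {s : some successor in {s0, s2, s3, s4, s5, s6}} = {s0, s2, s3, s4, s6, s7}
|Sat(EX (q ∨ ¬p))| = |{s0, s2, s3, s4, s6, s7}| = 6.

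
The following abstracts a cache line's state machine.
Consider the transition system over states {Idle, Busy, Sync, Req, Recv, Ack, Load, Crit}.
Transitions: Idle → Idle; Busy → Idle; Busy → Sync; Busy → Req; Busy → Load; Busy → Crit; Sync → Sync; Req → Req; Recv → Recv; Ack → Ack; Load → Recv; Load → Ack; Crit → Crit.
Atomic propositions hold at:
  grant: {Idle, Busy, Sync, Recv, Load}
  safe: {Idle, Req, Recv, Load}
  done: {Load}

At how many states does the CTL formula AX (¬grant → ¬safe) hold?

6

Sat(¬grant) = {Req, Ack, Crit}
Sat(¬safe) = {Busy, Sync, Ack, Crit}
Sat(¬grant → ¬safe) = {Idle, Busy, Sync, Recv, Ack, Load, Crit}
Sat(AX (¬grant → ¬safe)) = {s : every successor in {Idle, Busy, Sync, Recv, Ack, Load, Crit}} = {Idle, Sync, Recv, Ack, Load, Crit}
|Sat(AX (¬grant → ¬safe))| = |{Idle, Sync, Recv, Ack, Load, Crit}| = 6.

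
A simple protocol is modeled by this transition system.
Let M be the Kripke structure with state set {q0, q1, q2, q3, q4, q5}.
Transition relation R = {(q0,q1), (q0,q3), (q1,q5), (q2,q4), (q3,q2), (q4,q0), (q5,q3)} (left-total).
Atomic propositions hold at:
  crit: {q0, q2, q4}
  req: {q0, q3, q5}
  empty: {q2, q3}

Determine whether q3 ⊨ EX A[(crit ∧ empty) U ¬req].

Sat(crit ∧ empty) = {q2}
Sat(¬req) = {q1, q2, q4}
A[(crit ∧ empty) U ¬req]: least fixpoint, start Z0 = Sat(¬req) = {q1, q2, q4}, add states in Sat(crit ∧ empty) with every successor in Z. Already a fixed point.
Sat(A[(crit ∧ empty) U ¬req]) = {q1, q2, q4}
Sat(EX A[(crit ∧ empty) U ¬req]) = {s : some successor in {q1, q2, q4}} = {q0, q2, q3}
q3 ∈ Sat(EX A[(crit ∧ empty) U ¬req]) = {q0, q2, q3}, so the formula holds at q3.

Yes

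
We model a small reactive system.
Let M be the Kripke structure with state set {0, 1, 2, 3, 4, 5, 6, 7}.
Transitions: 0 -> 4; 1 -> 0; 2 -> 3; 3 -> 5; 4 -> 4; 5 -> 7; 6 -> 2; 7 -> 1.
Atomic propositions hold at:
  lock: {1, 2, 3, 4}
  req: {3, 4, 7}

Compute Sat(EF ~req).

{0, 1, 2, 3, 5, 6, 7}

Sat(~req) = {0, 1, 2, 5, 6}
EF ~req: least fixpoint, start Z0 = {0, 1, 2, 5, 6}, add states with some successor in Z. Z1 = {0, 1, 2, 3, 5, 6, 7}; fixed.
Sat(EF ~req) = {0, 1, 2, 3, 5, 6, 7}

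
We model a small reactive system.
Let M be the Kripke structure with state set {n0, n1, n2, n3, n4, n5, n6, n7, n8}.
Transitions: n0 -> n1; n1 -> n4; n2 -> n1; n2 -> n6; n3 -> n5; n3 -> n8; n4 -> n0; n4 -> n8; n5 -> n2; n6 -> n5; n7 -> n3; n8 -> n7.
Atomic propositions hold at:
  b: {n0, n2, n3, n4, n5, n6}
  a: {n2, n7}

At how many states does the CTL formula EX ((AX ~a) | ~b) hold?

Sat(~a) = {n0, n1, n3, n4, n5, n6, n8}
Sat(AX ~a) = {s : every successor in {n0, n1, n3, n4, n5, n6, n8}} = {n0, n1, n2, n3, n4, n6, n7}
Sat(~b) = {n1, n7, n8}
Sat((AX ~a) | ~b) = {n0, n1, n2, n3, n4, n6, n7, n8}
Sat(EX ((AX ~a) | ~b)) = {s : some successor in {n0, n1, n2, n3, n4, n6, n7, n8}} = {n0, n1, n2, n3, n4, n5, n7, n8}
|Sat(EX ((AX ~a) | ~b))| = |{n0, n1, n2, n3, n4, n5, n7, n8}| = 8.

8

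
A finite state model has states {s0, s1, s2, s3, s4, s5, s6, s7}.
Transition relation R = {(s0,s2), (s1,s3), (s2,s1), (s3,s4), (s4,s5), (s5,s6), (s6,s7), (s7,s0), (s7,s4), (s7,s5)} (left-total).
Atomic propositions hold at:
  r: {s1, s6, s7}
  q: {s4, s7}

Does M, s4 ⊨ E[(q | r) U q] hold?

Yes

Sat(q | r) = {s1, s4, s6, s7}
E[(q | r) U q]: least fixpoint, start Z0 = Sat(q) = {s4, s7}, add states in Sat(q | r) with some successor in Z. Z1 = {s4, s6, s7}; fixed.
Sat(E[(q | r) U q]) = {s4, s6, s7}
s4 ∈ Sat(E[(q | r) U q]) = {s4, s6, s7}, so the formula holds at s4.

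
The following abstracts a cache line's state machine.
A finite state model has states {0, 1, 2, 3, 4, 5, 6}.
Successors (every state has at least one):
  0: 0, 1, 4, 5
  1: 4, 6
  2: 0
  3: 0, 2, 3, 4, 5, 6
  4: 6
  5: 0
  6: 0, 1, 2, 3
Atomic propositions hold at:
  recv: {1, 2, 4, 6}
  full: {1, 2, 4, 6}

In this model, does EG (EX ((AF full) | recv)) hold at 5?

AF full: least fixpoint, start Z0 = {1, 2, 4, 6}, add states with every successor in Z. Already a fixed point.
Sat(AF full) = {1, 2, 4, 6}
Sat((AF full) | recv) = {1, 2, 4, 6}
Sat(EX ((AF full) | recv)) = {s : some successor in {1, 2, 4, 6}} = {0, 1, 3, 4, 6}
EG (EX ((AF full) | recv)): greatest fixpoint, start Z0 = {0, 1, 3, 4, 6}, keep only states in Sat with some successor in Z. Already a fixed point.
Sat(EG (EX ((AF full) | recv))) = {0, 1, 3, 4, 6}
5 ∉ Sat(EG (EX ((AF full) | recv))) = {0, 1, 3, 4, 6}, so the formula does not hold at 5.

No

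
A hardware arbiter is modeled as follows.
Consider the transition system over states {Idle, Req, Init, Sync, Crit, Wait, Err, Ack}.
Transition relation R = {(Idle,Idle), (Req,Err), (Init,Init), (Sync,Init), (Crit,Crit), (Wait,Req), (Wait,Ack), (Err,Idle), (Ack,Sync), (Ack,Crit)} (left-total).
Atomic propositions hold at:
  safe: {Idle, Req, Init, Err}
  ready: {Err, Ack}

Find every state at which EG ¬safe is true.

{Crit, Wait, Ack}

Sat(¬safe) = {Sync, Crit, Wait, Ack}
EG ¬safe: greatest fixpoint, start Z0 = {Sync, Crit, Wait, Ack}, keep only states in Sat with some successor in Z. Z1 = {Crit, Wait, Ack}; fixed.
Sat(EG ¬safe) = {Crit, Wait, Ack}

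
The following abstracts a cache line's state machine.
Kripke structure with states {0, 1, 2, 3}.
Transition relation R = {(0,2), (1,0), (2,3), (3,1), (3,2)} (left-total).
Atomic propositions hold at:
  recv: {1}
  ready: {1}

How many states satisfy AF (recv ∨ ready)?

Sat(recv ∨ ready) = {1}
AF (recv ∨ ready): least fixpoint, start Z0 = {1}, add states with every successor in Z. Already a fixed point.
Sat(AF (recv ∨ ready)) = {1}
|Sat(AF (recv ∨ ready))| = |{1}| = 1.

1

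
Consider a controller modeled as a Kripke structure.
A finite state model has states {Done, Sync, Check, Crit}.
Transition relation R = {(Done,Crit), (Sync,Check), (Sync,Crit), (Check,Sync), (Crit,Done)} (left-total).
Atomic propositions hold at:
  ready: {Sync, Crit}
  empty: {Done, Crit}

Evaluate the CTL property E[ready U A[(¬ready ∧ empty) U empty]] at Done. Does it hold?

Yes

Sat(¬ready) = {Done, Check}
Sat(¬ready ∧ empty) = {Done}
A[(¬ready ∧ empty) U empty]: least fixpoint, start Z0 = Sat(empty) = {Done, Crit}, add states in Sat(¬ready ∧ empty) with every successor in Z. Already a fixed point.
Sat(A[(¬ready ∧ empty) U empty]) = {Done, Crit}
E[ready U A[(¬ready ∧ empty) U empty]]: least fixpoint, start Z0 = Sat(A[(¬ready ∧ empty) U empty]) = {Done, Crit}, add states in Sat(ready) with some successor in Z. Z1 = {Done, Sync, Crit}; fixed.
Sat(E[ready U A[(¬ready ∧ empty) U empty]]) = {Done, Sync, Crit}
Done ∈ Sat(E[ready U A[(¬ready ∧ empty) U empty]]) = {Done, Sync, Crit}, so the formula holds at Done.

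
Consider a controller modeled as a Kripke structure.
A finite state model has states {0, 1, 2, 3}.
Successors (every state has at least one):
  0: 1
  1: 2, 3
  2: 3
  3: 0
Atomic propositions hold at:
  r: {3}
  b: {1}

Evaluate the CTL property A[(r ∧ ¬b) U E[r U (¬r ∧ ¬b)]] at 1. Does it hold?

No

Sat(¬b) = {0, 2, 3}
Sat(r ∧ ¬b) = {3}
Sat(¬r) = {0, 1, 2}
Sat(¬r ∧ ¬b) = {0, 2}
E[r U (¬r ∧ ¬b)]: least fixpoint, start Z0 = Sat((¬r ∧ ¬b)) = {0, 2}, add states in Sat(r) with some successor in Z. Z1 = {0, 2, 3}; fixed.
Sat(E[r U (¬r ∧ ¬b)]) = {0, 2, 3}
A[(r ∧ ¬b) U E[r U (¬r ∧ ¬b)]]: least fixpoint, start Z0 = Sat(E[r U (¬r ∧ ¬b)]) = {0, 2, 3}, add states in Sat(r ∧ ¬b) with every successor in Z. Already a fixed point.
Sat(A[(r ∧ ¬b) U E[r U (¬r ∧ ¬b)]]) = {0, 2, 3}
1 ∉ Sat(A[(r ∧ ¬b) U E[r U (¬r ∧ ¬b)]]) = {0, 2, 3}, so the formula does not hold at 1.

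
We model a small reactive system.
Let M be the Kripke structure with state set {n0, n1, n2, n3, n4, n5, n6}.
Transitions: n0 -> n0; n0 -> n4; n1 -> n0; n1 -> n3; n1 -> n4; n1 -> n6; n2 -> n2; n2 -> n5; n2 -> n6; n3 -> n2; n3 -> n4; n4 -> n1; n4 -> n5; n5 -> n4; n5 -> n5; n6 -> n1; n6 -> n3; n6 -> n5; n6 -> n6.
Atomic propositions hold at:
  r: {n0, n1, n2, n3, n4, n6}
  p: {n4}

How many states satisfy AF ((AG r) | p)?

AG r: greatest fixpoint, start Z0 = {n0, n1, n2, n3, n4, n6}, keep only states in Sat with every successor in Z. Z1 = {n0, n1, n3}; Z2 = ∅; fixed.
Sat(AG r) = ∅
Sat((AG r) | p) = {n4}
AF ((AG r) | p): least fixpoint, start Z0 = {n4}, add states with every successor in Z. Already a fixed point.
Sat(AF ((AG r) | p)) = {n4}
|Sat(AF ((AG r) | p))| = |{n4}| = 1.

1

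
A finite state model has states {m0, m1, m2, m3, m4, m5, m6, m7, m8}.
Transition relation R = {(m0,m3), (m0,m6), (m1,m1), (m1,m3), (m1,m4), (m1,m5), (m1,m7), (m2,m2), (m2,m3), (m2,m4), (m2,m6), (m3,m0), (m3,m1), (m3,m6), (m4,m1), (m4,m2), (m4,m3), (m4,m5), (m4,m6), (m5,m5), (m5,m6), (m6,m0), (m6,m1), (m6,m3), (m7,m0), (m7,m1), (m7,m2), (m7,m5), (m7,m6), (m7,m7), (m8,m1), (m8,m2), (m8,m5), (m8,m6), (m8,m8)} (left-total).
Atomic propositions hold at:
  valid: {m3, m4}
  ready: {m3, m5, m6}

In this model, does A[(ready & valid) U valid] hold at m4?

Sat(ready & valid) = {m3}
A[(ready & valid) U valid]: least fixpoint, start Z0 = Sat(valid) = {m3, m4}, add states in Sat(ready & valid) with every successor in Z. Already a fixed point.
Sat(A[(ready & valid) U valid]) = {m3, m4}
m4 ∈ Sat(A[(ready & valid) U valid]) = {m3, m4}, so the formula holds at m4.

Yes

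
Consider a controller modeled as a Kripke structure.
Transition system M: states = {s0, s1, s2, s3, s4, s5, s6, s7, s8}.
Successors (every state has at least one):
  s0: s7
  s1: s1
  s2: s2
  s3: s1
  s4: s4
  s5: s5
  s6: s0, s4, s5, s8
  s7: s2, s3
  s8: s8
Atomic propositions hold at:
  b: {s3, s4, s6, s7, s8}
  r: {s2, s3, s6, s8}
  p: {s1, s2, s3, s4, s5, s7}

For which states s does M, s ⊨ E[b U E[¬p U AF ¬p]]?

Sat(¬p) = {s0, s6, s8}
AF ¬p: least fixpoint, start Z0 = {s0, s6, s8}, add states with every successor in Z. Already a fixed point.
Sat(AF ¬p) = {s0, s6, s8}
E[¬p U AF ¬p]: least fixpoint, start Z0 = Sat(AF ¬p) = {s0, s6, s8}, add states in Sat(¬p) with some successor in Z. Already a fixed point.
Sat(E[¬p U AF ¬p]) = {s0, s6, s8}
E[b U E[¬p U AF ¬p]]: least fixpoint, start Z0 = Sat(E[¬p U AF ¬p]) = {s0, s6, s8}, add states in Sat(b) with some successor in Z. Already a fixed point.
Sat(E[b U E[¬p U AF ¬p]]) = {s0, s6, s8}

{s0, s6, s8}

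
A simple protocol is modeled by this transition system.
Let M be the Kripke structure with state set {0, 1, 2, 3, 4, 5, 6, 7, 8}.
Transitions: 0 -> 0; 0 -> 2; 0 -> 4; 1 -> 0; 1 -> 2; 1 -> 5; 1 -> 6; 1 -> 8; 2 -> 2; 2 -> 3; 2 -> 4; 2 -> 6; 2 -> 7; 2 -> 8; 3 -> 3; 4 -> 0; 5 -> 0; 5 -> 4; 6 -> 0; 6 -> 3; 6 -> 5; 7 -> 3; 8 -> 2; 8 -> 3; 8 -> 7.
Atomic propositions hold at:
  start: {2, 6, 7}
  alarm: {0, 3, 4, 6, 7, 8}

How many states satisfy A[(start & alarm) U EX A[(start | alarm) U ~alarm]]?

5

Sat(start & alarm) = {6, 7}
Sat(start | alarm) = {0, 2, 3, 4, 6, 7, 8}
Sat(~alarm) = {1, 2, 5}
A[(start | alarm) U ~alarm]: least fixpoint, start Z0 = Sat(~alarm) = {1, 2, 5}, add states in Sat(start | alarm) with every successor in Z. Already a fixed point.
Sat(A[(start | alarm) U ~alarm]) = {1, 2, 5}
Sat(EX A[(start | alarm) U ~alarm]) = {s : some successor in {1, 2, 5}} = {0, 1, 2, 6, 8}
A[(start & alarm) U EX A[(start | alarm) U ~alarm]]: least fixpoint, start Z0 = Sat(EX A[(start | alarm) U ~alarm]) = {0, 1, 2, 6, 8}, add states in Sat(start & alarm) with every successor in Z. Already a fixed point.
Sat(A[(start & alarm) U EX A[(start | alarm) U ~alarm]]) = {0, 1, 2, 6, 8}
|Sat(A[(start & alarm) U EX A[(start | alarm) U ~alarm]])| = |{0, 1, 2, 6, 8}| = 5.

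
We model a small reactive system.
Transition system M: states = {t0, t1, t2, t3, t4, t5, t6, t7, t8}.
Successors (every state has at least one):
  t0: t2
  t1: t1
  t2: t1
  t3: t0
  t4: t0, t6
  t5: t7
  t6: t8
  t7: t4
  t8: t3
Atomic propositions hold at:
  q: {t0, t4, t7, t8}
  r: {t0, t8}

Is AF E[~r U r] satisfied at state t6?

Yes

Sat(~r) = {t1, t2, t3, t4, t5, t6, t7}
E[~r U r]: least fixpoint, start Z0 = Sat(r) = {t0, t8}, add states in Sat(~r) with some successor in Z. Z1 = {t0, t3, t4, t6, t8}; Z2 = {t0, t3, t4, t6, t7, t8}; Z3 = {t0, t3, t4, t5, t6, t7, t8}; fixed.
Sat(E[~r U r]) = {t0, t3, t4, t5, t6, t7, t8}
AF E[~r U r]: least fixpoint, start Z0 = {t0, t3, t4, t5, t6, t7, t8}, add states with every successor in Z. Already a fixed point.
Sat(AF E[~r U r]) = {t0, t3, t4, t5, t6, t7, t8}
t6 ∈ Sat(AF E[~r U r]) = {t0, t3, t4, t5, t6, t7, t8}, so the formula holds at t6.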